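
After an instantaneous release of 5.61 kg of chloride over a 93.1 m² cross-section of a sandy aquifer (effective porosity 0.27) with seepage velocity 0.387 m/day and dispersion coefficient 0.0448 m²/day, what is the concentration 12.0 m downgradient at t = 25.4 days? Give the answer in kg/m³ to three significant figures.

0.0210 kg/m³

For an instantaneous plane source, C(x,t) = M/(n_e·A·√(4πDt)) · exp(−(x−vt)²/(4Dt)), with n_e·A the pore (flow) area.
Plume center vt = 0.387 × 25.4 = 9.8298 m, so the well at 12.0 m is 2.1702 m downgradient of the peak.
√(4πDt) = 3.781 m, giving peak height M/(n_e·A·√(4πDt)) = 5.61/(0.27 × 93.1 × 3.781) = 0.05903 kg/m³.
(x−vt)²/(4Dt) = (2.1702)²/(4 × 0.0448 × 25.4) = 1.035; exp(−1.035) = 0.3552.
C = 0.05903 × 0.3552 = 0.0210 kg/m³.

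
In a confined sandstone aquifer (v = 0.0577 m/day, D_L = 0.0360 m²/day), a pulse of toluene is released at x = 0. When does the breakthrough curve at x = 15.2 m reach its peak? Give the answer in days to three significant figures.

For the 1D instantaneous-source solution, setting ∂C/∂t = 0 at fixed x gives v²t² + 2Dt − x² = 0, so t = (√(D² + v²x²) − D)/v².
√(D² + v²x²) = √(0.0360² + 0.0577² × 15.2²) = 0.8778; v² = 0.00332929.
t = (0.8778 − 0.0360)/0.00332929 = 253 days (vs. the pure-advection estimate x/v = 263 d).

253 days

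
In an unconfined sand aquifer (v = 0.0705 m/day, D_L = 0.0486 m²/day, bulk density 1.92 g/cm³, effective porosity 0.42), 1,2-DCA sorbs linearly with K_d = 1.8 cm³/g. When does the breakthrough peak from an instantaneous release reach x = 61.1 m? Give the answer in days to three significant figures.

Retardation factor R = 1 + ρ_b·K_d/n = 1 + 1.92 × 1.8/0.42 = 9.229.
Sorption retards both mechanisms: v_R = v/R = 0.007639 m/day, D_R = D/R = 0.005266 m²/day.
Peak time from v_R²t² + 2D_R t − x² = 0: t = (√(D_R² + v_R²x²) − D_R)/v_R².
√(D_R² + v_R²x²) = √(0.005266² + 0.007639² × 61.1²) = 0.4668; v_R² = 5.835e-05.
t = (0.4668 − 0.005266)/5.835e-05 = 7910 days.

7910 days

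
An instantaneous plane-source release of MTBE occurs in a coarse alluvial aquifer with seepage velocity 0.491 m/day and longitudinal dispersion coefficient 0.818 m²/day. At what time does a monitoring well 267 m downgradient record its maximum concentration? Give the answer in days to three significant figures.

For the 1D instantaneous-source solution, setting ∂C/∂t = 0 at fixed x gives v²t² + 2Dt − x² = 0, so t = (√(D² + v²x²) − D)/v².
√(D² + v²x²) = √(0.818² + 0.491² × 267²) = 131.1; v² = 0.241081.
t = (131.1 − 0.818)/0.241081 = 540 days (vs. the pure-advection estimate x/v = 544 d).

540 days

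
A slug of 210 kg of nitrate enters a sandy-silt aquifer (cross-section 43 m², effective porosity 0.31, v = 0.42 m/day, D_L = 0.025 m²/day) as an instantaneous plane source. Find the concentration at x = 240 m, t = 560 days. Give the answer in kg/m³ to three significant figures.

0.787 kg/m³

For an instantaneous plane source, C(x,t) = M/(n_e·A·√(4πDt)) · exp(−(x−vt)²/(4Dt)), with n_e·A the pore (flow) area.
Plume center vt = 0.42 × 560 = 235.2 m, so the well at 240 m is 4.8 m downgradient of the peak.
√(4πDt) = 13.26 m, giving peak height M/(n_e·A·√(4πDt)) = 210/(0.31 × 43 × 13.26) = 1.188 kg/m³.
(x−vt)²/(4Dt) = (4.8)²/(4 × 0.025 × 560) = 0.4114; exp(−0.4114) = 0.6627.
C = 1.188 × 0.6627 = 0.787 kg/m³.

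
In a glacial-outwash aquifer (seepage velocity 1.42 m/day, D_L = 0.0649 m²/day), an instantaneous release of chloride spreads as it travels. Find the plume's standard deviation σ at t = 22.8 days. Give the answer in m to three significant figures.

Dispersive spreading gives a Gaussian with σ² = 2Dt; advection only shifts the center.
σ = √(2 × 0.0649 × 22.8) = 1.72 m.

1.72 m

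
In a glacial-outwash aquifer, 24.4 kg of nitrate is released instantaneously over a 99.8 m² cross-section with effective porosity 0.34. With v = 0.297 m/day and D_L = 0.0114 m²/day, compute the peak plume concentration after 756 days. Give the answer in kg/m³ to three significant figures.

0.0691 kg/m³

The peak of an instantaneous 1D plume sits at x = vt; there the Gaussian factor is 1 and C_max = M/(n_e·A·√(4πDt)), where n_e·A is the pore area the mass is dissolved in.
√(4πDt) = √(4π × 0.0114 × 756) = 10.41 m, so C_max = 24.4/(0.34 × 99.8 × 10.41) = 0.0691 kg/m³.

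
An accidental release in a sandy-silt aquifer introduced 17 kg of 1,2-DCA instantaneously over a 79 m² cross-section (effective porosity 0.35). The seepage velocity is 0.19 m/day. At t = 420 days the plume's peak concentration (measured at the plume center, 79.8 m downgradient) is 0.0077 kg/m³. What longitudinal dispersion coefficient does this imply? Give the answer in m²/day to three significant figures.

1.21 m²/day

At the plume center C_max = M/(n_e·A·√(4πDt)), so D = M²/(4πt·(n_e·A·C_max)²).
n_e·A·C_max = 0.35 × 79 × 0.0077 = 0.2129 kg/m.
D = 17²/(4π × 420 × 0.2129²) = 1.21 m²/day.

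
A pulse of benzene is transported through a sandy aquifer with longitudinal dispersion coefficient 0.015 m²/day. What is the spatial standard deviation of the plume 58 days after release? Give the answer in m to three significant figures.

1.32 m

Dispersive spreading gives a Gaussian with σ² = 2Dt; advection only shifts the center.
σ = √(2 × 0.015 × 58) = 1.32 m.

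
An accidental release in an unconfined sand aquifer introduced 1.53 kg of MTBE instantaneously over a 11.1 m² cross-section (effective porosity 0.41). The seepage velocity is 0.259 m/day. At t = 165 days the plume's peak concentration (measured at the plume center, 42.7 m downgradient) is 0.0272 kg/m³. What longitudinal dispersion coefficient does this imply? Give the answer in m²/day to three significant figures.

0.0737 m²/day

At the plume center C_max = M/(n_e·A·√(4πDt)), so D = M²/(4πt·(n_e·A·C_max)²).
n_e·A·C_max = 0.41 × 11.1 × 0.0272 = 0.1238 kg/m.
D = 1.53²/(4π × 165 × 0.1238²) = 0.0737 m²/day.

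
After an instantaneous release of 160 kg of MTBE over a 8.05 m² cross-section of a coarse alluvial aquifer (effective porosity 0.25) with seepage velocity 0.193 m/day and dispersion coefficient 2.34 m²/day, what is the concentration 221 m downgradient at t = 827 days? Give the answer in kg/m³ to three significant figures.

For an instantaneous plane source, C(x,t) = M/(n_e·A·√(4πDt)) · exp(−(x−vt)²/(4Dt)), with n_e·A the pore (flow) area.
Plume center vt = 0.193 × 827 = 159.611 m, so the well at 221 m is 61.389 m downgradient of the peak.
√(4πDt) = 155.9 m, giving peak height M/(n_e·A·√(4πDt)) = 160/(0.25 × 8.05 × 155.9) = 0.5100 kg/m³.
(x−vt)²/(4Dt) = (61.389)²/(4 × 2.34 × 827) = 0.4869; exp(−0.4869) = 0.6145.
C = 0.5100 × 0.6145 = 0.313 kg/m³.

0.313 kg/m³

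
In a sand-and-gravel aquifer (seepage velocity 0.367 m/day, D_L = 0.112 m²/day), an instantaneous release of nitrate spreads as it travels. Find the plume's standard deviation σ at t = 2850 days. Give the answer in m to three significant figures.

Dispersive spreading gives a Gaussian with σ² = 2Dt; advection only shifts the center.
σ = √(2 × 0.112 × 2850) = 25.3 m.

25.3 m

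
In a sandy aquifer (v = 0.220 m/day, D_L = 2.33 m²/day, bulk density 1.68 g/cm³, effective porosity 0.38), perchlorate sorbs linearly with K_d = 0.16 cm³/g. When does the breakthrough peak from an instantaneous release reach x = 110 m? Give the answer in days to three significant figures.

775 days

Retardation factor R = 1 + ρ_b·K_d/n = 1 + 1.68 × 0.16/0.38 = 1.707.
Sorption retards both mechanisms: v_R = v/R = 0.1289 m/day, D_R = D/R = 1.365 m²/day.
Peak time from v_R²t² + 2D_R t − x² = 0: t = (√(D_R² + v_R²x²) − D_R)/v_R².
√(D_R² + v_R²x²) = √(1.365² + 0.1289² × 110²) = 14.24; v_R² = 0.01662.
t = (14.24 − 1.365)/0.01662 = 775 days.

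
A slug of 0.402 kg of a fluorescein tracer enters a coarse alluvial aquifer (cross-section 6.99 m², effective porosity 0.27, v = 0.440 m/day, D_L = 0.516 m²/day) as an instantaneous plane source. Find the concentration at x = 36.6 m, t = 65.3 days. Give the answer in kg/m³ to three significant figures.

For an instantaneous plane source, C(x,t) = M/(n_e·A·√(4πDt)) · exp(−(x−vt)²/(4Dt)), with n_e·A the pore (flow) area.
Plume center vt = 0.440 × 65.3 = 28.732 m, so the well at 36.6 m is 7.868 m downgradient of the peak.
√(4πDt) = 20.58 m, giving peak height M/(n_e·A·√(4πDt)) = 0.402/(0.27 × 6.99 × 20.58) = 0.01035 kg/m³.
(x−vt)²/(4Dt) = (7.868)²/(4 × 0.516 × 65.3) = 0.4593; exp(−0.4593) = 0.6317.
C = 0.01035 × 0.6317 = 0.00654 kg/m³.

0.00654 kg/m³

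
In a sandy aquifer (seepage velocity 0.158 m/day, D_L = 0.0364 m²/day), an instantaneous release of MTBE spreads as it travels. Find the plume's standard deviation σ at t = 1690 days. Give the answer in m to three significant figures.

11.1 m

Dispersive spreading gives a Gaussian with σ² = 2Dt; advection only shifts the center.
σ = √(2 × 0.0364 × 1690) = 11.1 m.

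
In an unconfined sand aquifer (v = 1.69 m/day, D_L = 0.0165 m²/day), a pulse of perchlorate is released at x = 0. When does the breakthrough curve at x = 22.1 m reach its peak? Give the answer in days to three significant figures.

13.1 days

For the 1D instantaneous-source solution, setting ∂C/∂t = 0 at fixed x gives v²t² + 2Dt − x² = 0, so t = (√(D² + v²x²) − D)/v².
√(D² + v²x²) = √(0.0165² + 1.69² × 22.1²) = 37.35; v² = 2.8561.
t = (37.35 − 0.0165)/2.8561 = 13.1 days (vs. the pure-advection estimate x/v = 13.1 d).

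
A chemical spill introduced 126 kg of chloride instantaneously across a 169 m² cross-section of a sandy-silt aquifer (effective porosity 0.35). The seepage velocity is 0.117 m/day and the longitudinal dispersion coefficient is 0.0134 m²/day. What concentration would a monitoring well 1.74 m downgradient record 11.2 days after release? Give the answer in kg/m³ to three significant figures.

1.14 kg/m³

For an instantaneous plane source, C(x,t) = M/(n_e·A·√(4πDt)) · exp(−(x−vt)²/(4Dt)), with n_e·A the pore (flow) area.
Plume center vt = 0.117 × 11.2 = 1.3104 m, so the well at 1.74 m is 0.4296 m downgradient of the peak.
√(4πDt) = 1.373 m, giving peak height M/(n_e·A·√(4πDt)) = 126/(0.35 × 169 × 1.373) = 1.551 kg/m³.
(x−vt)²/(4Dt) = (0.4296)²/(4 × 0.0134 × 11.2) = 0.3074; exp(−0.3074) = 0.7354.
C = 1.551 × 0.7354 = 1.14 kg/m³.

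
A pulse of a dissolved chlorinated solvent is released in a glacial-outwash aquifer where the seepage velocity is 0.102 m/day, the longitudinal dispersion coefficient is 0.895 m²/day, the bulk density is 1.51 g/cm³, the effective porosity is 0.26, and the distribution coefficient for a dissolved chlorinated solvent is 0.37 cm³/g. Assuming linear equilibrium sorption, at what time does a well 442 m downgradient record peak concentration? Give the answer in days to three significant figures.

13400 days

Retardation factor R = 1 + ρ_b·K_d/n = 1 + 1.51 × 0.37/0.26 = 3.149.
Sorption retards both mechanisms: v_R = v/R = 0.03239 m/day, D_R = D/R = 0.2842 m²/day.
Peak time from v_R²t² + 2D_R t − x² = 0: t = (√(D_R² + v_R²x²) − D_R)/v_R².
√(D_R² + v_R²x²) = √(0.2842² + 0.03239² × 442²) = 14.32; v_R² = 0.001049.
t = (14.32 − 0.2842)/0.001049 = 13400 days.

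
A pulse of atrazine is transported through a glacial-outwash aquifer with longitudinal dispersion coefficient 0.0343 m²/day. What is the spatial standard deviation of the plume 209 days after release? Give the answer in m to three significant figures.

3.79 m

Dispersive spreading gives a Gaussian with σ² = 2Dt; advection only shifts the center.
σ = √(2 × 0.0343 × 209) = 3.79 m.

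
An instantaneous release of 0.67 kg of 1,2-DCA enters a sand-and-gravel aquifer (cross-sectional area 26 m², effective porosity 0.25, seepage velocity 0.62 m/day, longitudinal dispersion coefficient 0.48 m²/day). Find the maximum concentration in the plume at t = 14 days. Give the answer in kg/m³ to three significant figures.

0.0112 kg/m³

The peak of an instantaneous 1D plume sits at x = vt; there the Gaussian factor is 1 and C_max = M/(n_e·A·√(4πDt)), where n_e·A is the pore area the mass is dissolved in.
√(4πDt) = √(4π × 0.48 × 14) = 9.189 m, so C_max = 0.67/(0.25 × 26 × 9.189) = 0.0112 kg/m³.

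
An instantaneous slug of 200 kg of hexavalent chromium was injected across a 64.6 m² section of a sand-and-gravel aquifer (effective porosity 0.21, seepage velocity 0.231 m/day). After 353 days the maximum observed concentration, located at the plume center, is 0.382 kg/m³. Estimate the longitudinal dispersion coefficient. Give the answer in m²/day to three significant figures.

At the plume center C_max = M/(n_e·A·√(4πDt)), so D = M²/(4πt·(n_e·A·C_max)²).
n_e·A·C_max = 0.21 × 64.6 × 0.382 = 5.182 kg/m.
D = 200²/(4π × 353 × 5.182²) = 0.336 m²/day.

0.336 m²/day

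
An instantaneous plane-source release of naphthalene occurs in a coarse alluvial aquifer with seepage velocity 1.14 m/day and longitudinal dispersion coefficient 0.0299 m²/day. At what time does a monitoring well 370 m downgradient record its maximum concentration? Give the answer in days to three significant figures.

For the 1D instantaneous-source solution, setting ∂C/∂t = 0 at fixed x gives v²t² + 2Dt − x² = 0, so t = (√(D² + v²x²) − D)/v².
√(D² + v²x²) = √(0.0299² + 1.14² × 370²) = 421.8; v² = 1.2996.
t = (421.8 − 0.0299)/1.2996 = 325 days (vs. the pure-advection estimate x/v = 325 d).

325 days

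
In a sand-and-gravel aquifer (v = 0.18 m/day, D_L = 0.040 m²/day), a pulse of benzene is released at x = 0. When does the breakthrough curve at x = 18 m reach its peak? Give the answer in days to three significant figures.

For the 1D instantaneous-source solution, setting ∂C/∂t = 0 at fixed x gives v²t² + 2Dt − x² = 0, so t = (√(D² + v²x²) − D)/v².
√(D² + v²x²) = √(0.040² + 0.18² × 18²) = 3.240; v² = 0.0324.
t = (3.240 − 0.040)/0.0324 = 98.8 days (vs. the pure-advection estimate x/v = 100 d).

98.8 days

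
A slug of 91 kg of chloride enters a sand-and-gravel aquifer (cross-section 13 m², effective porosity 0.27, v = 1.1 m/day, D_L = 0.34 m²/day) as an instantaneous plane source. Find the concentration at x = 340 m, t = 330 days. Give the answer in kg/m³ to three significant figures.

For an instantaneous plane source, C(x,t) = M/(n_e·A·√(4πDt)) · exp(−(x−vt)²/(4Dt)), with n_e·A the pore (flow) area.
Plume center vt = 1.1 × 330 = 363 m, so the well at 340 m is 23 m upgradient of the peak.
√(4πDt) = 37.55 m, giving peak height M/(n_e·A·√(4πDt)) = 91/(0.27 × 13 × 37.55) = 0.6904 kg/m³.
(x−vt)²/(4Dt) = (-23)²/(4 × 0.34 × 330) = 1.179; exp(−1.179) = 0.3076.
C = 0.6904 × 0.3076 = 0.212 kg/m³.

0.212 kg/m³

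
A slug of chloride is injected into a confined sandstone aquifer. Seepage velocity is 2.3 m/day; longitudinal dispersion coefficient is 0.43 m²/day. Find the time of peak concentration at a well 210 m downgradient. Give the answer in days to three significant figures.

91.2 days

For the 1D instantaneous-source solution, setting ∂C/∂t = 0 at fixed x gives v²t² + 2Dt − x² = 0, so t = (√(D² + v²x²) − D)/v².
√(D² + v²x²) = √(0.43² + 2.3² × 210²) = 483.0; v² = 5.29.
t = (483.0 − 0.43)/5.29 = 91.2 days (vs. the pure-advection estimate x/v = 91.3 d).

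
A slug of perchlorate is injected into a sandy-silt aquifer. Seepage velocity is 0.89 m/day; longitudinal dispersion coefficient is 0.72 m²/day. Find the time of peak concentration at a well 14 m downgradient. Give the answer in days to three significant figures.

For the 1D instantaneous-source solution, setting ∂C/∂t = 0 at fixed x gives v²t² + 2Dt − x² = 0, so t = (√(D² + v²x²) − D)/v².
√(D² + v²x²) = √(0.72² + 0.89² × 14²) = 12.48; v² = 0.7921.
t = (12.48 − 0.72)/0.7921 = 14.8 days (vs. the pure-advection estimate x/v = 15.7 d).

14.8 days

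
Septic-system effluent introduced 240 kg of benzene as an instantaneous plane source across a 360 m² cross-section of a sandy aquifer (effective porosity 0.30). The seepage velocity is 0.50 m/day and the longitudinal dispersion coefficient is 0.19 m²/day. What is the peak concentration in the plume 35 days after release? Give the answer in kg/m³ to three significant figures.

The peak of an instantaneous 1D plume sits at x = vt; there the Gaussian factor is 1 and C_max = M/(n_e·A·√(4πDt)), where n_e·A is the pore area the mass is dissolved in.
√(4πDt) = √(4π × 0.19 × 35) = 9.141 m, so C_max = 240/(0.30 × 360 × 9.141) = 0.243 kg/m³.

0.243 kg/m³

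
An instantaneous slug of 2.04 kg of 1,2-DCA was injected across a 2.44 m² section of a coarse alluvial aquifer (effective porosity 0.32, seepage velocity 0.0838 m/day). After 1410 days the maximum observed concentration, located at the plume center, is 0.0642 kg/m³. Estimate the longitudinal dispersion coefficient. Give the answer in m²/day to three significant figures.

0.0935 m²/day

At the plume center C_max = M/(n_e·A·√(4πDt)), so D = M²/(4πt·(n_e·A·C_max)²).
n_e·A·C_max = 0.32 × 2.44 × 0.0642 = 0.05013 kg/m.
D = 2.04²/(4π × 1410 × 0.05013²) = 0.0935 m²/day.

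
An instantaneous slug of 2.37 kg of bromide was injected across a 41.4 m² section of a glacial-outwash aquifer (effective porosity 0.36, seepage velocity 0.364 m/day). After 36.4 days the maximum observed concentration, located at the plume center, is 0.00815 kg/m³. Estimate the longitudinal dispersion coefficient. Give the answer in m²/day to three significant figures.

0.832 m²/day

At the plume center C_max = M/(n_e·A·√(4πDt)), so D = M²/(4πt·(n_e·A·C_max)²).
n_e·A·C_max = 0.36 × 41.4 × 0.00815 = 0.1215 kg/m.
D = 2.37²/(4π × 36.4 × 0.1215²) = 0.832 m²/day.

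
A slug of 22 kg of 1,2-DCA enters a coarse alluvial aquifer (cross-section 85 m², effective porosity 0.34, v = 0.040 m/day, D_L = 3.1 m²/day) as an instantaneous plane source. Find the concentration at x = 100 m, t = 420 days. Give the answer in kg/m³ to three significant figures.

0.00158 kg/m³

For an instantaneous plane source, C(x,t) = M/(n_e·A·√(4πDt)) · exp(−(x−vt)²/(4Dt)), with n_e·A the pore (flow) area.
Plume center vt = 0.040 × 420 = 16.8 m, so the well at 100 m is 83.2 m downgradient of the peak.
√(4πDt) = 127.9 m, giving peak height M/(n_e·A·√(4πDt)) = 22/(0.34 × 85 × 127.9) = 0.005952 kg/m³.
(x−vt)²/(4Dt) = (83.2)²/(4 × 3.1 × 420) = 1.329; exp(−1.329) = 0.2647.
C = 0.005952 × 0.2647 = 0.00158 kg/m³.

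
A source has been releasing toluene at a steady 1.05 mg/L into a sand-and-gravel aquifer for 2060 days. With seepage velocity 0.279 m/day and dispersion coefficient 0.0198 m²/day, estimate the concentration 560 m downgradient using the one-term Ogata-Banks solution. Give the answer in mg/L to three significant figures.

0.996 mg/L

For a continuous step input, C/C₀ ≈ ½·erfc((x−vt)/(2√(Dt))).
vt = 0.279 × 2060 = 574.74 m and 2√(Dt) = 2√(0.0198 × 2060) = 12.77 m.
Argument (x−vt)/(2√(Dt)) = (560 − 574.74)/12.77 = -1.154; ½·erfc(-1.154) = 0.9487.
C = 1.05 × 0.9487 = 0.996 mg/L.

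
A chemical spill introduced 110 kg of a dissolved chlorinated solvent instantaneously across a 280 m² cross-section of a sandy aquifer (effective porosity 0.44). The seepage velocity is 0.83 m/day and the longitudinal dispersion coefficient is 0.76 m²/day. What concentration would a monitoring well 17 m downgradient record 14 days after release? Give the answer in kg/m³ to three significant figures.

For an instantaneous plane source, C(x,t) = M/(n_e·A·√(4πDt)) · exp(−(x−vt)²/(4Dt)), with n_e·A the pore (flow) area.
Plume center vt = 0.83 × 14 = 11.62 m, so the well at 17 m is 5.38 m downgradient of the peak.
√(4πDt) = 11.56 m, giving peak height M/(n_e·A·√(4πDt)) = 110/(0.44 × 280 × 11.56) = 0.07724 kg/m³.
(x−vt)²/(4Dt) = (5.38)²/(4 × 0.76 × 14) = 0.6801; exp(−0.6801) = 0.5066.
C = 0.07724 × 0.5066 = 0.0391 kg/m³.

0.0391 kg/m³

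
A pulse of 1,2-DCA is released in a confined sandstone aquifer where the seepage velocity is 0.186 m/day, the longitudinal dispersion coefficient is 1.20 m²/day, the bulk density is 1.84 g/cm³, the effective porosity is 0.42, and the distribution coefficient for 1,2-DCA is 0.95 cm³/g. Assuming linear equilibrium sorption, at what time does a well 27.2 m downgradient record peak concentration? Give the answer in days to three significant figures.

Retardation factor R = 1 + ρ_b·K_d/n = 1 + 1.84 × 0.95/0.42 = 5.162.
Sorption retards both mechanisms: v_R = v/R = 0.03603 m/day, D_R = D/R = 0.2325 m²/day.
Peak time from v_R²t² + 2D_R t − x² = 0: t = (√(D_R² + v_R²x²) − D_R)/v_R².
√(D_R² + v_R²x²) = √(0.2325² + 0.03603² × 27.2²) = 1.007; v_R² = 0.001298.
t = (1.007 − 0.2325)/0.001298 = 597 days.

597 days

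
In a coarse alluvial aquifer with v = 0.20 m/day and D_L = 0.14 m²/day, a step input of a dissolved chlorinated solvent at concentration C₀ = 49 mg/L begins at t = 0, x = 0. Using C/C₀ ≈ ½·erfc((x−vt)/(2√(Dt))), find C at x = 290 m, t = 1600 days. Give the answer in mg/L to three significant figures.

For a continuous step input, C/C₀ ≈ ½·erfc((x−vt)/(2√(Dt))).
vt = 0.20 × 1600 = 320 m and 2√(Dt) = 2√(0.14 × 1600) = 29.93 m.
Argument (x−vt)/(2√(Dt)) = (290 − 320)/29.93 = -1.002; ½·erfc(-1.002) = 0.9218.
C = 49 × 0.9218 = 45.2 mg/L.

45.2 mg/L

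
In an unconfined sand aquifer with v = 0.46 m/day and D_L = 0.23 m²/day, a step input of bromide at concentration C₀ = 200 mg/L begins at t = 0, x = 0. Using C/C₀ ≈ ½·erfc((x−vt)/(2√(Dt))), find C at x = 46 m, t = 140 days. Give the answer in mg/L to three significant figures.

198 mg/L

For a continuous step input, C/C₀ ≈ ½·erfc((x−vt)/(2√(Dt))).
vt = 0.46 × 140 = 64.4 m and 2√(Dt) = 2√(0.23 × 140) = 11.35 m.
Argument (x−vt)/(2√(Dt)) = (46 − 64.4)/11.35 = -1.621; ½·erfc(-1.621) = 0.9891.
C = 200 × 0.9891 = 198 mg/L.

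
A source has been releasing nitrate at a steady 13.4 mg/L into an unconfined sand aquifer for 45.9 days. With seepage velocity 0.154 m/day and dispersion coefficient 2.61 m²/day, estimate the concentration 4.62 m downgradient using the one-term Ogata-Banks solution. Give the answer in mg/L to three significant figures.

For a continuous step input, C/C₀ ≈ ½·erfc((x−vt)/(2√(Dt))).
vt = 0.154 × 45.9 = 7.0686 m and 2√(Dt) = 2√(2.61 × 45.9) = 21.89 m.
Argument (x−vt)/(2√(Dt)) = (4.62 − 7.0686)/21.89 = -0.1119; ½·erfc(-0.1119) = 0.5629.
C = 13.4 × 0.5629 = 7.54 mg/L.

7.54 mg/L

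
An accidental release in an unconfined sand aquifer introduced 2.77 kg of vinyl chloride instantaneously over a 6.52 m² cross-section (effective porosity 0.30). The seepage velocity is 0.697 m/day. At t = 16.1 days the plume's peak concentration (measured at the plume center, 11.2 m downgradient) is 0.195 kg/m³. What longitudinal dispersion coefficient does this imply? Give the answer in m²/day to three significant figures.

0.261 m²/day

At the plume center C_max = M/(n_e·A·√(4πDt)), so D = M²/(4πt·(n_e·A·C_max)²).
n_e·A·C_max = 0.30 × 6.52 × 0.195 = 0.3814 kg/m.
D = 2.77²/(4π × 16.1 × 0.3814²) = 0.261 m²/day.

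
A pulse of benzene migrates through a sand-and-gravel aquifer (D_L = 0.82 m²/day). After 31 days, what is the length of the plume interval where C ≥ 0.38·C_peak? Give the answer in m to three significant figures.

The plume is Gaussian with σ = √(2Dt) = √(2 × 0.82 × 31) = 7.130 m.
C/C_peak = exp(−Δx²/(2σ²)) = 0.38 ⇒ Δx = σ·√(−2 ln 0.38) = 7.130 × 1.391 = 9.918 m.
Width = 2Δx = 19.8 m.

19.8 m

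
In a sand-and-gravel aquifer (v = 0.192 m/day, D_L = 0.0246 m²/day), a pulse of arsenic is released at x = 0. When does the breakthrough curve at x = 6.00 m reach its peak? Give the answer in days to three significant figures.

For the 1D instantaneous-source solution, setting ∂C/∂t = 0 at fixed x gives v²t² + 2Dt − x² = 0, so t = (√(D² + v²x²) − D)/v².
√(D² + v²x²) = √(0.0246² + 0.192² × 6.00²) = 1.152; v² = 0.036864.
t = (1.152 − 0.0246)/0.036864 = 30.6 days (vs. the pure-advection estimate x/v = 31.2 d).

30.6 days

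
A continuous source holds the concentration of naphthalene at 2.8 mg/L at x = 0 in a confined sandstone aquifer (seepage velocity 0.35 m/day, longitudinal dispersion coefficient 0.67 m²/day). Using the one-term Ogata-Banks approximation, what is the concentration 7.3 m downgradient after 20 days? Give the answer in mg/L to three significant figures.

For a continuous step input, C/C₀ ≈ ½·erfc((x−vt)/(2√(Dt))).
vt = 0.35 × 20 = 7 m and 2√(Dt) = 2√(0.67 × 20) = 7.321 m.
Argument (x−vt)/(2√(Dt)) = (7.3 − 7)/7.321 = 0.04098; ½·erfc(0.04098) = 0.4769.
C = 2.8 × 0.4769 = 1.34 mg/L.

1.34 mg/L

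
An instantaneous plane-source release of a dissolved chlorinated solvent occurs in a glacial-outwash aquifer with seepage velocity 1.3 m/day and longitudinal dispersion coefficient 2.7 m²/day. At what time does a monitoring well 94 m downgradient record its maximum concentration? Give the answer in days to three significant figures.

70.7 days

For the 1D instantaneous-source solution, setting ∂C/∂t = 0 at fixed x gives v²t² + 2Dt − x² = 0, so t = (√(D² + v²x²) − D)/v².
√(D² + v²x²) = √(2.7² + 1.3² × 94²) = 122.2; v² = 1.69.
t = (122.2 − 2.7)/1.69 = 70.7 days (vs. the pure-advection estimate x/v = 72.3 d).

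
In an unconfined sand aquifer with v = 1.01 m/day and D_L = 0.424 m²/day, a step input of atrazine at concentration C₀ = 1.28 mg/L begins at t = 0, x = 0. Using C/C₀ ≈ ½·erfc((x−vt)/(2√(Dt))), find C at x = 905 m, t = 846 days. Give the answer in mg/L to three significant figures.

0.0379 mg/L

For a continuous step input, C/C₀ ≈ ½·erfc((x−vt)/(2√(Dt))).
vt = 1.01 × 846 = 854.46 m and 2√(Dt) = 2√(0.424 × 846) = 37.88 m.
Argument (x−vt)/(2√(Dt)) = (905 − 854.46)/37.88 = 1.334; ½·erfc(1.334) = 0.02961.
C = 1.28 × 0.02961 = 0.0379 mg/L.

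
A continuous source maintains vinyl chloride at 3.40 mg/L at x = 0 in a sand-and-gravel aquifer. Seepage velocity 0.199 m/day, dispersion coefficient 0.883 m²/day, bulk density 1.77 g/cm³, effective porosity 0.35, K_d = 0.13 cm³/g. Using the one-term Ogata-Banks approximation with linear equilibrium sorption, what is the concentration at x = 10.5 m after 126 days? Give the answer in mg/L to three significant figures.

Retardation factor R = 1 + ρ_b·K_d/n = 1 + 1.77 × 0.13/0.35 = 1.657.
Sorption retards both mechanisms: v_R = v/R = 0.1201 m/day, D_R = D/R = 0.5329 m²/day.
v_R·t = 0.1201 × 126 = 15.1326 m; 2√(D_R t) = 16.39 m; argument = (10.5 − 15.1326)/16.39 = -0.2826.
C = C₀ × ½·erfc(-0.2826) = 3.40 × 0.6553 = 2.23 mg/L.

2.23 mg/L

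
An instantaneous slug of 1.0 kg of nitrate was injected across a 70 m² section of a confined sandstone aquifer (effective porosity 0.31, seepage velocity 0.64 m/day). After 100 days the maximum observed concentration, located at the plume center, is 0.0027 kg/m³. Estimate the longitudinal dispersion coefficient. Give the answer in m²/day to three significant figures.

At the plume center C_max = M/(n_e·A·√(4πDt)), so D = M²/(4πt·(n_e·A·C_max)²).
n_e·A·C_max = 0.31 × 70 × 0.0027 = 0.05859 kg/m.
D = 1.0²/(4π × 100 × 0.05859²) = 0.232 m²/day.

0.232 m²/day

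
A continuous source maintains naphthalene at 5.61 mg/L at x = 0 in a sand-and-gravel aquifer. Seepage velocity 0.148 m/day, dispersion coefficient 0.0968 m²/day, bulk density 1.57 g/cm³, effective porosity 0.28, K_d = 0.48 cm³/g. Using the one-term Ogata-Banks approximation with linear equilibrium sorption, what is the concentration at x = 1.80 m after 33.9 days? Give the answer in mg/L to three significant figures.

2.08 mg/L

Retardation factor R = 1 + ρ_b·K_d/n = 1 + 1.57 × 0.48/0.28 = 3.691.
Sorption retards both mechanisms: v_R = v/R = 0.04010 m/day, D_R = D/R = 0.02623 m²/day.
v_R·t = 0.04010 × 33.9 = 1.35939 m; 2√(D_R t) = 1.886 m; argument = (1.80 − 1.35939)/1.886 = 0.2336.
C = C₀ × ½·erfc(0.2336) = 5.61 × 0.3706 = 2.08 mg/L.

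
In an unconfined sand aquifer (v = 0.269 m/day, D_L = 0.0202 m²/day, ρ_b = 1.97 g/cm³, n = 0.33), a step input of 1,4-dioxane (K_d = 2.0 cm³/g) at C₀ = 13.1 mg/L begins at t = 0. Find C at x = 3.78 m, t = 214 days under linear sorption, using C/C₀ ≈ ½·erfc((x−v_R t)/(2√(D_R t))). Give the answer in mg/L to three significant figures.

Retardation factor R = 1 + ρ_b·K_d/n = 1 + 1.97 × 2.0/0.33 = 12.94.
Sorption retards both mechanisms: v_R = v/R = 0.02079 m/day, D_R = D/R = 0.001561 m²/day.
v_R·t = 0.02079 × 214 = 4.44906 m; 2√(D_R t) = 1.156 m; argument = (3.78 − 4.44906)/1.156 = -0.5788.
C = C₀ × ½·erfc(-0.5788) = 13.1 × 0.7935 = 10.4 mg/L.

10.4 mg/L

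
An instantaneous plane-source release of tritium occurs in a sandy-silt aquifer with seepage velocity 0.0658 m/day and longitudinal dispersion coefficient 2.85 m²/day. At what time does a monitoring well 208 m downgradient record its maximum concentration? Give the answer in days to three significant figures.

For the 1D instantaneous-source solution, setting ∂C/∂t = 0 at fixed x gives v²t² + 2Dt − x² = 0, so t = (√(D² + v²x²) − D)/v².
√(D² + v²x²) = √(2.85² + 0.0658² × 208²) = 13.98; v² = 0.00432964.
t = (13.98 − 2.85)/0.00432964 = 2570 days (vs. the pure-advection estimate x/v = 3160 d).

2570 days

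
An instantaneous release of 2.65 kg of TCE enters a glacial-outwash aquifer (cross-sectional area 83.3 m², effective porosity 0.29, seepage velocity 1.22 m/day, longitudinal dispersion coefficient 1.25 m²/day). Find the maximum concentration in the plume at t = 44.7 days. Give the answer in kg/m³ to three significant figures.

0.00414 kg/m³

The peak of an instantaneous 1D plume sits at x = vt; there the Gaussian factor is 1 and C_max = M/(n_e·A·√(4πDt)), where n_e·A is the pore area the mass is dissolved in.
√(4πDt) = √(4π × 1.25 × 44.7) = 26.50 m, so C_max = 2.65/(0.29 × 83.3 × 26.50) = 0.00414 kg/m³.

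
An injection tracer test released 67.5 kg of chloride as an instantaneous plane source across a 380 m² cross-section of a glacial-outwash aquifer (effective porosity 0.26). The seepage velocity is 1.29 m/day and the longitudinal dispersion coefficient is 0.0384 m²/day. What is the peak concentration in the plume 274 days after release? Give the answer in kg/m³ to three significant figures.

0.0594 kg/m³

The peak of an instantaneous 1D plume sits at x = vt; there the Gaussian factor is 1 and C_max = M/(n_e·A·√(4πDt)), where n_e·A is the pore area the mass is dissolved in.
√(4πDt) = √(4π × 0.0384 × 274) = 11.50 m, so C_max = 67.5/(0.26 × 380 × 11.50) = 0.0594 kg/m³.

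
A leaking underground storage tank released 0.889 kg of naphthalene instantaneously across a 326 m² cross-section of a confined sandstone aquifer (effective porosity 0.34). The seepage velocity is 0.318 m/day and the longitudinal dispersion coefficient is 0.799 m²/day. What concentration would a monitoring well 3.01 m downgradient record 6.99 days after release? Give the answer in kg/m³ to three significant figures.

For an instantaneous plane source, C(x,t) = M/(n_e·A·√(4πDt)) · exp(−(x−vt)²/(4Dt)), with n_e·A the pore (flow) area.
Plume center vt = 0.318 × 6.99 = 2.22282 m, so the well at 3.01 m is 0.78718 m downgradient of the peak.
√(4πDt) = 8.378 m, giving peak height M/(n_e·A·√(4πDt)) = 0.889/(0.34 × 326 × 8.378) = 0.0009573 kg/m³.
(x−vt)²/(4Dt) = (0.78718)²/(4 × 0.799 × 6.99) = 0.02774; exp(−0.02774) = 0.9726.
C = 0.0009573 × 0.9726 = 0.000931 kg/m³.

0.000931 kg/m³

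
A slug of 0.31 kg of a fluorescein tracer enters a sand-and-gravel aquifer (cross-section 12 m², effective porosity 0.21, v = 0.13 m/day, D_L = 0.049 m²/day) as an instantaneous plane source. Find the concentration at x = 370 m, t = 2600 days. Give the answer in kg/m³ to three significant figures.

0.000412 kg/m³

For an instantaneous plane source, C(x,t) = M/(n_e·A·√(4πDt)) · exp(−(x−vt)²/(4Dt)), with n_e·A the pore (flow) area.
Plume center vt = 0.13 × 2600 = 338 m, so the well at 370 m is 32 m downgradient of the peak.
√(4πDt) = 40.01 m, giving peak height M/(n_e·A·√(4πDt)) = 0.31/(0.21 × 12 × 40.01) = 0.003075 kg/m³.
(x−vt)²/(4Dt) = (32)²/(4 × 0.049 × 2600) = 2.009; exp(−2.009) = 0.1341.
C = 0.003075 × 0.1341 = 0.000412 kg/m³.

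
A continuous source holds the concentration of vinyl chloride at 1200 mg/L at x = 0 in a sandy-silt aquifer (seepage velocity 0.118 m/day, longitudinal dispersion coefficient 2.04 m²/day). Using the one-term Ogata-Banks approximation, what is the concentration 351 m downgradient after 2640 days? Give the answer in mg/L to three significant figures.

For a continuous step input, C/C₀ ≈ ½·erfc((x−vt)/(2√(Dt))).
vt = 0.118 × 2640 = 311.52 m and 2√(Dt) = 2√(2.04 × 2640) = 146.8 m.
Argument (x−vt)/(2√(Dt)) = (351 − 311.52)/146.8 = 0.2689; ½·erfc(0.2689) = 0.3519.
C = 1200 × 0.3519 = 422 mg/L.

422 mg/L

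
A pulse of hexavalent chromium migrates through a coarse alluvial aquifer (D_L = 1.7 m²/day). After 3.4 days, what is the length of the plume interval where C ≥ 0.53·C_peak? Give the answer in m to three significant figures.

The plume is Gaussian with σ = √(2Dt) = √(2 × 1.7 × 3.4) = 3.400 m.
C/C_peak = exp(−Δx²/(2σ²)) = 0.53 ⇒ Δx = σ·√(−2 ln 0.53) = 3.400 × 1.127 = 3.832 m.
Width = 2Δx = 7.66 m.

7.66 m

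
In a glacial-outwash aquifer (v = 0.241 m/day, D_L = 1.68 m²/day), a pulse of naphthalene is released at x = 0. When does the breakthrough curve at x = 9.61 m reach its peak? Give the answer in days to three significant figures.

For the 1D instantaneous-source solution, setting ∂C/∂t = 0 at fixed x gives v²t² + 2Dt − x² = 0, so t = (√(D² + v²x²) − D)/v².
√(D² + v²x²) = √(1.68² + 0.241² × 9.61²) = 2.861; v² = 0.058081.
t = (2.861 − 1.68)/0.058081 = 20.3 days (vs. the pure-advection estimate x/v = 39.9 d).

20.3 days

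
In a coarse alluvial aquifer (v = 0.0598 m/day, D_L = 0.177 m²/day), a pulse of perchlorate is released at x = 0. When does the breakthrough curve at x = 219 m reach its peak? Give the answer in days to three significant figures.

For the 1D instantaneous-source solution, setting ∂C/∂t = 0 at fixed x gives v²t² + 2Dt − x² = 0, so t = (√(D² + v²x²) − D)/v².
√(D² + v²x²) = √(0.177² + 0.0598² × 219²) = 13.10; v² = 0.00357604.
t = (13.10 − 0.177)/0.00357604 = 3610 days (vs. the pure-advection estimate x/v = 3660 d).

3610 days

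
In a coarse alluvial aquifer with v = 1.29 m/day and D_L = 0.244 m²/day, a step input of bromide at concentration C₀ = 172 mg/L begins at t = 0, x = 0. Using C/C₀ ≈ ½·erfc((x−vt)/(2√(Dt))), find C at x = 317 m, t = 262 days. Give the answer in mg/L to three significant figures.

For a continuous step input, C/C₀ ≈ ½·erfc((x−vt)/(2√(Dt))).
vt = 1.29 × 262 = 337.98 m and 2√(Dt) = 2√(0.244 × 262) = 15.99 m.
Argument (x−vt)/(2√(Dt)) = (317 − 337.98)/15.99 = -1.312; ½·erfc(-1.312) = 0.9682.
C = 172 × 0.9682 = 167 mg/L.

167 mg/L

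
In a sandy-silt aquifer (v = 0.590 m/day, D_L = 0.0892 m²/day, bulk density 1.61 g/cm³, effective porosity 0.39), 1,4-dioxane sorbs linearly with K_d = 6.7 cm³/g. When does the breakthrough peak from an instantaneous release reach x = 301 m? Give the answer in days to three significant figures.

14600 days

Retardation factor R = 1 + ρ_b·K_d/n = 1 + 1.61 × 6.7/0.39 = 28.66.
Sorption retards both mechanisms: v_R = v/R = 0.02059 m/day, D_R = D/R = 0.003112 m²/day.
Peak time from v_R²t² + 2D_R t − x² = 0: t = (√(D_R² + v_R²x²) − D_R)/v_R².
√(D_R² + v_R²x²) = √(0.003112² + 0.02059² × 301²) = 6.198; v_R² = 0.0004239.
t = (6.198 − 0.003112)/0.0004239 = 14600 days.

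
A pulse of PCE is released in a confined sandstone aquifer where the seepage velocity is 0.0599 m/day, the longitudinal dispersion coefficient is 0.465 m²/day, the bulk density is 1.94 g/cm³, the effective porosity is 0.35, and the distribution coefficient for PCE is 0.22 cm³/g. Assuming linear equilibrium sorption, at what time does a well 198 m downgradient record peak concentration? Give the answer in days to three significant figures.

Retardation factor R = 1 + ρ_b·K_d/n = 1 + 1.94 × 0.22/0.35 = 2.219.
Sorption retards both mechanisms: v_R = v/R = 0.02699 m/day, D_R = D/R = 0.2096 m²/day.
Peak time from v_R²t² + 2D_R t − x² = 0: t = (√(D_R² + v_R²x²) − D_R)/v_R².
√(D_R² + v_R²x²) = √(0.2096² + 0.02699² × 198²) = 5.348; v_R² = 0.0007285.
t = (5.348 − 0.2096)/0.0007285 = 7050 days.

7050 days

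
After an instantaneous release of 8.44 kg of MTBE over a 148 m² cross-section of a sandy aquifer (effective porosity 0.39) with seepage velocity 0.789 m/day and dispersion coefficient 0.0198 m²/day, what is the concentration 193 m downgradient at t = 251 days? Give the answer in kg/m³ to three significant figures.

For an instantaneous plane source, C(x,t) = M/(n_e·A·√(4πDt)) · exp(−(x−vt)²/(4Dt)), with n_e·A the pore (flow) area.
Plume center vt = 0.789 × 251 = 198.039 m, so the well at 193 m is 5.039 m upgradient of the peak.
√(4πDt) = 7.903 m, giving peak height M/(n_e·A·√(4πDt)) = 8.44/(0.39 × 148 × 7.903) = 0.01850 kg/m³.
(x−vt)²/(4Dt) = (-5.039)²/(4 × 0.0198 × 251) = 1.277; exp(−1.277) = 0.2789.
C = 0.01850 × 0.2789 = 0.00516 kg/m³.

0.00516 kg/m³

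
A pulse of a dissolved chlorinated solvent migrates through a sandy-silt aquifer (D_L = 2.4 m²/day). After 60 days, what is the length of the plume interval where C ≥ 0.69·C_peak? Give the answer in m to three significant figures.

29.2 m

The plume is Gaussian with σ = √(2Dt) = √(2 × 2.4 × 60) = 16.97 m.
C/C_peak = exp(−Δx²/(2σ²)) = 0.69 ⇒ Δx = σ·√(−2 ln 0.69) = 16.97 × 0.8615 = 14.62 m.
Width = 2Δx = 29.2 m.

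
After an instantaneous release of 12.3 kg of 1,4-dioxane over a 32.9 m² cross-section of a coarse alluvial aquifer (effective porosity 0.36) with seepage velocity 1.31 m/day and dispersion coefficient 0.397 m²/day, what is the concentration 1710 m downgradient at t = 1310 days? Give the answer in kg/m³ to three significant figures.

0.0126 kg/m³

For an instantaneous plane source, C(x,t) = M/(n_e·A·√(4πDt)) · exp(−(x−vt)²/(4Dt)), with n_e·A the pore (flow) area.
Plume center vt = 1.31 × 1310 = 1716.1 m, so the well at 1710 m is 6.1 m upgradient of the peak.
√(4πDt) = 80.84 m, giving peak height M/(n_e·A·√(4πDt)) = 12.3/(0.36 × 32.9 × 80.84) = 0.01285 kg/m³.
(x−vt)²/(4Dt) = (-6.1)²/(4 × 0.397 × 1310) = 0.01789; exp(−0.01789) = 0.9823.
C = 0.01285 × 0.9823 = 0.0126 kg/m³.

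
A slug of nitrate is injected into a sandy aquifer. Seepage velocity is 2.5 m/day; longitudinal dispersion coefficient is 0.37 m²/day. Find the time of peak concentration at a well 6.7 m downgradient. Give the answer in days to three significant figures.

2.62 days

For the 1D instantaneous-source solution, setting ∂C/∂t = 0 at fixed x gives v²t² + 2Dt − x² = 0, so t = (√(D² + v²x²) − D)/v².
√(D² + v²x²) = √(0.37² + 2.5² × 6.7²) = 16.75; v² = 6.25.
t = (16.75 − 0.37)/6.25 = 2.62 days (vs. the pure-advection estimate x/v = 2.68 d).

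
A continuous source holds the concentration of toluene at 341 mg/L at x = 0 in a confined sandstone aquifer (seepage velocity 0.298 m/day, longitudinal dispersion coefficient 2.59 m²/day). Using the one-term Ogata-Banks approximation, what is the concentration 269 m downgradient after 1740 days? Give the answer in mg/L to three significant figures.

For a continuous step input, C/C₀ ≈ ½·erfc((x−vt)/(2√(Dt))).
vt = 0.298 × 1740 = 518.52 m and 2√(Dt) = 2√(2.59 × 1740) = 134.3 m.
Argument (x−vt)/(2√(Dt)) = (269 − 518.52)/134.3 = -1.858; ½·erfc(-1.858) = 0.9957.
C = 341 × 0.9957 = 340 mg/L.

340 mg/L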